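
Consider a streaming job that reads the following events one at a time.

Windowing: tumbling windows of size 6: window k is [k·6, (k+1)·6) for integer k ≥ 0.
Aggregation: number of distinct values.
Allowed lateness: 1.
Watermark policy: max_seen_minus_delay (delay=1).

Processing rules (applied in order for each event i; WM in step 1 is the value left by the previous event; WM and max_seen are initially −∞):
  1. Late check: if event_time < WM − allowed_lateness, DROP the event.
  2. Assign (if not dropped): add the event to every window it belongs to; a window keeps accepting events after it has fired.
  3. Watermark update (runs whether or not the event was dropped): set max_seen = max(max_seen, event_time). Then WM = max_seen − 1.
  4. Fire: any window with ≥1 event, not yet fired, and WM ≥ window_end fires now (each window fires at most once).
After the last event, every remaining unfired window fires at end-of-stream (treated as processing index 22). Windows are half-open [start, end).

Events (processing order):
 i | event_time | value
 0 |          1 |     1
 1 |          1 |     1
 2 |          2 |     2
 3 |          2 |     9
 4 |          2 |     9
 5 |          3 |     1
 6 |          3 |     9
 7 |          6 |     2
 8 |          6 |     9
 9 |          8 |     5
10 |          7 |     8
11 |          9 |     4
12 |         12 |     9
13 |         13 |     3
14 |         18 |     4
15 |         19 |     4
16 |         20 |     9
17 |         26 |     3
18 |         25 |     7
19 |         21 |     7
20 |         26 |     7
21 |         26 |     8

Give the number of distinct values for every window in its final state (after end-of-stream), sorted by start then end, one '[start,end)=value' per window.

i=0 t=1 v=1: → [0,6); WM=0
i=1 t=1 v=1: → [0,6); WM=0
i=2 t=2 v=2: → [0,6); WM=1
i=3 t=2 v=9: → [0,6); WM=1
i=4 t=2 v=9: → [0,6); WM=1
i=5 t=3 v=1: → [0,6); WM=2
i=6 t=3 v=9: → [0,6); WM=2
i=7 t=6 v=2: → [6,12); WM=5
i=8 t=6 v=9: → [6,12); WM=5
i=9 t=8 v=5: → [6,12); WM=7; [0,6) fires=3
i=10 t=7 v=8: → [6,12); WM=7
i=11 t=9 v=4: → [6,12); WM=8
i=12 t=12 v=9: → [12,18); WM=11
i=13 t=13 v=3: → [12,18); WM=12; [6,12) fires=5
i=14 t=18 v=4: → [18,24); WM=17
i=15 t=19 v=4: → [18,24); WM=18; [12,18) fires=2
i=16 t=20 v=9: → [18,24); WM=19
i=17 t=26 v=3: → [24,30); WM=25; [18,24) fires=2
i=18 t=25 v=7: → [24,30); WM=25
i=19 t=21 v=7: DROP (t<25-1); WM=25
i=20 t=26 v=7: → [24,30); WM=25
i=21 t=26 v=8: → [24,30); WM=25

[0,6)=3 [6,12)=5 [12,18)=2 [18,24)=2 [24,30)=3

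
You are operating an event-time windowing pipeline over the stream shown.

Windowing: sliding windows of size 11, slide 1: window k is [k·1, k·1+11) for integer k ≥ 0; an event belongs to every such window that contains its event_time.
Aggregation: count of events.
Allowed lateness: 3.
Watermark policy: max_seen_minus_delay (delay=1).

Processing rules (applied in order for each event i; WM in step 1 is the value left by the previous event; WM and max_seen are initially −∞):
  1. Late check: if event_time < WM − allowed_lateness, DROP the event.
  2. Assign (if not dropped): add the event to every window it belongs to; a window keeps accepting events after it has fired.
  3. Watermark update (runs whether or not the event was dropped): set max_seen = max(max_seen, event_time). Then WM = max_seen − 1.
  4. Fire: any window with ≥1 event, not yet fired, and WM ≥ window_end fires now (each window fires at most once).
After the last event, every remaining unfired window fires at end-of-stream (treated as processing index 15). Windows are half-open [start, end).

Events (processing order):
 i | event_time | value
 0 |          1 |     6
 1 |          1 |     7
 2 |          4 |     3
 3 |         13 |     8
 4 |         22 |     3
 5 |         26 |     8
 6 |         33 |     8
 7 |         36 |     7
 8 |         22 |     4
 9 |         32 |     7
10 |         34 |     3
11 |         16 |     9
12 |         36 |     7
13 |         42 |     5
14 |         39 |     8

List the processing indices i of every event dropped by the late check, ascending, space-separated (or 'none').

i=0 t=1 v=6: → [1,12),[0,11); WM=0
i=1 t=1 v=7: → [1,12),[0,11); WM=0
i=2 t=4 v=3: → [4,15),[3,14),[2,13),[1,12),[0,11); WM=3
i=3 t=13 v=8: → [13,24),[12,23),[11,22),[10,21),[9,20),[8,19),[7,18),[6,17),[5,16),[4,15),[3,14); WM=12; [0,11) fires=3 [1,12) fires=3
i=4 t=22 v=3: → [22,33),[21,32),[20,31),[19,30),[18,29),[17,28),[16,27),[15,26),[14,25),[13,24),[12,23); WM=21; [2,13) fires=1 [3,14) fires=2 [4,15) fires=2 [5,16) fires=1 [6,17) fires=1 [7,18) fires=1 [8,19) fires=1 [9,20) fires=1 [10,21) fires=1
i=5 t=26 v=8: → [26,37),[25,36),[24,35),[23,34),[22,33),[21,32),[20,31),[19,30),[18,29),[17,28),[16,27); WM=25; [11,22) fires=1 [12,23) fires=2 [13,24) fires=2 [14,25) fires=1
i=6 t=33 v=8: → [33,44),[32,43),[31,42),[30,41),[29,40),[28,39),[27,38),[26,37),[25,36),[24,35),[23,34); WM=32; [15,26) fires=1 [16,27) fires=2 [17,28) fires=2 [18,29) fires=2 [19,30) fires=2 [20,31) fires=2 [21,32) fires=2
i=7 t=36 v=7: → [36,47),[35,46),[34,45),[33,44),[32,43),[31,42),[30,41),[29,40),[28,39),[27,38),[26,37); WM=35; [22,33) fires=2 [23,34) fires=2 [24,35) fires=2
i=8 t=22 v=4: DROP (t<35-3); WM=35
i=9 t=32 v=7: → [32,43),[31,42),[30,41),[29,40),[28,39),[27,38),[26,37),[25,36),[24,35),[23,34),[22,33); WM=35
i=10 t=34 v=3: → [34,45),[33,44),[32,43),[31,42),[30,41),[29,40),[28,39),[27,38),[26,37),[25,36),[24,35); WM=35
i=11 t=16 v=9: DROP (t<35-3); WM=35
i=12 t=36 v=7: → [36,47),[35,46),[34,45),[33,44),[32,43),[31,42),[30,41),[29,40),[28,39),[27,38),[26,37); WM=35
i=13 t=42 v=5: → [42,53),[41,52),[40,51),[39,50),[38,49),[37,48),[36,47),[35,46),[34,45),[33,44),[32,43); WM=41; [25,36) fires=4 [26,37) fires=6 [27,38) fires=5 [28,39) fires=5 [29,40) fires=5 [30,41) fires=5
i=14 t=39 v=8: → [39,50),[38,49),[37,48),[36,47),[35,46),[34,45),[33,44),[32,43),[31,42),[30,41),[29,40); WM=41

8 11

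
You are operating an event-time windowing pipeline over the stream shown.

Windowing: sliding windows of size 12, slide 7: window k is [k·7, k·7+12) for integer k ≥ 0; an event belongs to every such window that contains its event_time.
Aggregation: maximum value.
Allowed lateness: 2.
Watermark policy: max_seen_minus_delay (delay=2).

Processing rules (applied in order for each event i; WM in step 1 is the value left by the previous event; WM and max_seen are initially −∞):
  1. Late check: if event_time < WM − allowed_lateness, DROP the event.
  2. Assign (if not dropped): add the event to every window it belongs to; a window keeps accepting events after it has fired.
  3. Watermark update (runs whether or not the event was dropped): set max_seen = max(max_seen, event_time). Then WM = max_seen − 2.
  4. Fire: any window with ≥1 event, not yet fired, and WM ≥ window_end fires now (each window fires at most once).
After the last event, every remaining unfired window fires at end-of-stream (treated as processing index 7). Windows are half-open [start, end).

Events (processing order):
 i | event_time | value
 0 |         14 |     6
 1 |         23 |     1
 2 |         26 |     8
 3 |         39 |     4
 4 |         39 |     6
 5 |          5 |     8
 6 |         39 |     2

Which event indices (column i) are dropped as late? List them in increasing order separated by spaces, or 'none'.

i=0 t=14 v=6: → [14,26),[7,19); WM=12
i=1 t=23 v=1: → [21,33),[14,26); WM=21; [7,19) fires=6
i=2 t=26 v=8: → [21,33); WM=24
i=3 t=39 v=4: → [35,47),[28,40); WM=37; [14,26) fires=6 [21,33) fires=8
i=4 t=39 v=6: → [35,47),[28,40); WM=37
i=5 t=5 v=8: DROP (t<37-2); WM=37
i=6 t=39 v=2: → [35,47),[28,40); WM=37

5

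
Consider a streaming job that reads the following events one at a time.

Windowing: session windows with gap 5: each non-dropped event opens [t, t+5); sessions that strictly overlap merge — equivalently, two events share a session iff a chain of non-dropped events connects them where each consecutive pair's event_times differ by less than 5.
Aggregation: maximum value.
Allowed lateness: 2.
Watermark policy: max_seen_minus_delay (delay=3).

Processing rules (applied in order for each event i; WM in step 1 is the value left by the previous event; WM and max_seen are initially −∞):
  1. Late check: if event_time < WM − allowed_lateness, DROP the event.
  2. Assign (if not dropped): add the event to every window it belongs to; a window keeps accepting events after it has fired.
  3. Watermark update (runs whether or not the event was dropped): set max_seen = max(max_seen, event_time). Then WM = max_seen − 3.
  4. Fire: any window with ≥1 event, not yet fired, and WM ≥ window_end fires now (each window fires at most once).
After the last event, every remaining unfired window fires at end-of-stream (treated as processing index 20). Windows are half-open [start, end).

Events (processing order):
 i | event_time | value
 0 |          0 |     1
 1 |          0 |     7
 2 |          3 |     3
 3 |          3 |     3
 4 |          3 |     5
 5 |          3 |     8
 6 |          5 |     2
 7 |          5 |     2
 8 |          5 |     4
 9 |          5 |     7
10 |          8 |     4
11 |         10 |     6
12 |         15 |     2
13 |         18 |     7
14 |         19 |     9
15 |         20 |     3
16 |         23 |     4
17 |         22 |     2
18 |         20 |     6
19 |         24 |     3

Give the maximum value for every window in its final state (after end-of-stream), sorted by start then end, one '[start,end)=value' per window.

[0,15)=8 [15,29)=9

i=0 t=0 v=1: → [0,5); WM=-3
i=1 t=0 v=7: → [0,5); WM=-3
i=2 t=3 v=3: → [0,8); WM=0
i=3 t=3 v=3: → [0,8); WM=0
i=4 t=3 v=5: → [0,8); WM=0
i=5 t=3 v=8: → [0,8); WM=0
i=6 t=5 v=2: → [0,10); WM=2
i=7 t=5 v=2: → [0,10); WM=2
i=8 t=5 v=4: → [0,10); WM=2
i=9 t=5 v=7: → [0,10); WM=2
i=10 t=8 v=4: → [0,13); WM=5
i=11 t=10 v=6: → [0,15); WM=7
i=12 t=15 v=2: → [15,20); WM=12
i=13 t=18 v=7: → [15,23); WM=15
i=14 t=19 v=9: → [15,24); WM=16
i=15 t=20 v=3: → [15,25); WM=17
i=16 t=23 v=4: → [15,28); WM=20
i=17 t=22 v=2: → [15,28); WM=20
i=18 t=20 v=6: → [15,28); WM=20
i=19 t=24 v=3: → [15,29); WM=21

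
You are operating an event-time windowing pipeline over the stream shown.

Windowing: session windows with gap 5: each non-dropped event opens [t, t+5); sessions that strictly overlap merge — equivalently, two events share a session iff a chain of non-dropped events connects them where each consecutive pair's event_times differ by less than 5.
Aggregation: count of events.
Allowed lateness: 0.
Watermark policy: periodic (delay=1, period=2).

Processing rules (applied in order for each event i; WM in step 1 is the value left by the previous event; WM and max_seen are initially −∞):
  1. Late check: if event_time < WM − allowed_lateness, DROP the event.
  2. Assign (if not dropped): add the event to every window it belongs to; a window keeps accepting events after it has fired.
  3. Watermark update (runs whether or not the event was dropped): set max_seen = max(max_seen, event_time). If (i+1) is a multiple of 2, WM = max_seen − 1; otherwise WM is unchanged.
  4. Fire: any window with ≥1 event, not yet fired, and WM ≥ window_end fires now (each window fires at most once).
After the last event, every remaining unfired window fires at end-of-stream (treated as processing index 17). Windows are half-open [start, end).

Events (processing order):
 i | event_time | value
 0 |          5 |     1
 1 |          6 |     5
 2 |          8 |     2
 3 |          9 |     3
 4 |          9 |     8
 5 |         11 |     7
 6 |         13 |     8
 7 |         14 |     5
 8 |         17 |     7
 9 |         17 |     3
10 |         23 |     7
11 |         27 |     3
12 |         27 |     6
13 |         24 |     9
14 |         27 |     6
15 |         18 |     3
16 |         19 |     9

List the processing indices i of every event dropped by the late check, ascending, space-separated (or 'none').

13 15 16

i=0 t=5 v=1: → [5,10); WM=−∞
i=1 t=6 v=5: → [5,11); WM=5
i=2 t=8 v=2: → [5,13); WM=5
i=3 t=9 v=3: → [5,14); WM=8
i=4 t=9 v=8: → [5,14); WM=8
i=5 t=11 v=7: → [5,16); WM=10
i=6 t=13 v=8: → [5,18); WM=10
i=7 t=14 v=5: → [5,19); WM=13
i=8 t=17 v=7: → [5,22); WM=13
i=9 t=17 v=3: → [5,22); WM=16
i=10 t=23 v=7: → [23,28); WM=16
i=11 t=27 v=3: → [23,32); WM=26
i=12 t=27 v=6: → [23,32); WM=26
i=13 t=24 v=9: DROP (t<26-0); WM=26
i=14 t=27 v=6: → [23,32); WM=26
i=15 t=18 v=3: DROP (t<26-0); WM=26
i=16 t=19 v=9: DROP (t<26-0); WM=26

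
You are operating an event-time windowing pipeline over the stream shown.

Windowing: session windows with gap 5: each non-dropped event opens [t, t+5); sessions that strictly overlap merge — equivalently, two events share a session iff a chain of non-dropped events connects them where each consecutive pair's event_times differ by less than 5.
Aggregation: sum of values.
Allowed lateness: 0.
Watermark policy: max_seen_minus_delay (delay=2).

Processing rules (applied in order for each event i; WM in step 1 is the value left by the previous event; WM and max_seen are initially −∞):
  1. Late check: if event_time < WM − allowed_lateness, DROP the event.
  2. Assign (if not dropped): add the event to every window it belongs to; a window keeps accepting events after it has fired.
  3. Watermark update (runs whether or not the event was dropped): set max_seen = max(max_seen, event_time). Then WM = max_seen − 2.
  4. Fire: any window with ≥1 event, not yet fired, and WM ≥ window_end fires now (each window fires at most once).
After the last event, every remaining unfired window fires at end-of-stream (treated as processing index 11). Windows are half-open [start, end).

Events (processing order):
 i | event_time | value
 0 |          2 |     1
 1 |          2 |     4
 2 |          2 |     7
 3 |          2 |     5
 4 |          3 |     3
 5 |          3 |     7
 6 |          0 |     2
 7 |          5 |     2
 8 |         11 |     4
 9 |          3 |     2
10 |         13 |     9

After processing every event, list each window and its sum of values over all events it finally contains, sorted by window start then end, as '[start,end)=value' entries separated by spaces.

[2,10)=29 [11,18)=13

i=0 t=2 v=1: → [2,7); WM=0
i=1 t=2 v=4: → [2,7); WM=0
i=2 t=2 v=7: → [2,7); WM=0
i=3 t=2 v=5: → [2,7); WM=0
i=4 t=3 v=3: → [2,8); WM=1
i=5 t=3 v=7: → [2,8); WM=1
i=6 t=0 v=2: DROP (t<1-0); WM=1
i=7 t=5 v=2: → [2,10); WM=3
i=8 t=11 v=4: → [11,16); WM=9
i=9 t=3 v=2: DROP (t<9-0); WM=9
i=10 t=13 v=9: → [11,18); WM=11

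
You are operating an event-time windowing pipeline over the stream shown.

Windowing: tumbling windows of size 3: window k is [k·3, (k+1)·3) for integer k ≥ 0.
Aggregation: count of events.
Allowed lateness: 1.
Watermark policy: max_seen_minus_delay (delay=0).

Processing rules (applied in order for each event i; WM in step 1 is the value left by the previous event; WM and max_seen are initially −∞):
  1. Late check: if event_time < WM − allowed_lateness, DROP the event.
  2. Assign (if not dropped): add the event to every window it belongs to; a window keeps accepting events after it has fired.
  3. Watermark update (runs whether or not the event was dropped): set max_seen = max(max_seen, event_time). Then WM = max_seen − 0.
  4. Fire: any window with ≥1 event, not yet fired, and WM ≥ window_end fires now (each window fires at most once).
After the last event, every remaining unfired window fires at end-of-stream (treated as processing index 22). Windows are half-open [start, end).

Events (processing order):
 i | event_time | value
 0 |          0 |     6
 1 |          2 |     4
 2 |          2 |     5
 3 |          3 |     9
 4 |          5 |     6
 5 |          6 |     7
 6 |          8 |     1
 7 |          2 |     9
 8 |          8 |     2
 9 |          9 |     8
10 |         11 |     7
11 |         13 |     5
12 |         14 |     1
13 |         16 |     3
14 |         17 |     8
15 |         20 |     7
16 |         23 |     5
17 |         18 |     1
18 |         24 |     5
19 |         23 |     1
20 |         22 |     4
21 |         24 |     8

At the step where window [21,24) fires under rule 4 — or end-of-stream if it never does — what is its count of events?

1

i=0 t=0 v=6: → [0,3); WM=0
i=1 t=2 v=4: → [0,3); WM=2
i=2 t=2 v=5: → [0,3); WM=2
i=3 t=3 v=9: → [3,6); WM=3; [0,3) fires=3
i=4 t=5 v=6: → [3,6); WM=5
i=5 t=6 v=7: → [6,9); WM=6; [3,6) fires=2
i=6 t=8 v=1: → [6,9); WM=8
i=7 t=2 v=9: DROP (t<8-1); WM=8
i=8 t=8 v=2: → [6,9); WM=8
i=9 t=9 v=8: → [9,12); WM=9; [6,9) fires=3
i=10 t=11 v=7: → [9,12); WM=11
i=11 t=13 v=5: → [12,15); WM=13; [9,12) fires=2
i=12 t=14 v=1: → [12,15); WM=14
i=13 t=16 v=3: → [15,18); WM=16; [12,15) fires=2
i=14 t=17 v=8: → [15,18); WM=17
i=15 t=20 v=7: → [18,21); WM=20; [15,18) fires=2
i=16 t=23 v=5: → [21,24); WM=23; [18,21) fires=1
i=17 t=18 v=1: DROP (t<23-1); WM=23
i=18 t=24 v=5: → [24,27); WM=24; [21,24) fires=1
i=19 t=23 v=1: → [21,24); WM=24
i=20 t=22 v=4: DROP (t<24-1); WM=24
i=21 t=24 v=8: → [24,27); WM=24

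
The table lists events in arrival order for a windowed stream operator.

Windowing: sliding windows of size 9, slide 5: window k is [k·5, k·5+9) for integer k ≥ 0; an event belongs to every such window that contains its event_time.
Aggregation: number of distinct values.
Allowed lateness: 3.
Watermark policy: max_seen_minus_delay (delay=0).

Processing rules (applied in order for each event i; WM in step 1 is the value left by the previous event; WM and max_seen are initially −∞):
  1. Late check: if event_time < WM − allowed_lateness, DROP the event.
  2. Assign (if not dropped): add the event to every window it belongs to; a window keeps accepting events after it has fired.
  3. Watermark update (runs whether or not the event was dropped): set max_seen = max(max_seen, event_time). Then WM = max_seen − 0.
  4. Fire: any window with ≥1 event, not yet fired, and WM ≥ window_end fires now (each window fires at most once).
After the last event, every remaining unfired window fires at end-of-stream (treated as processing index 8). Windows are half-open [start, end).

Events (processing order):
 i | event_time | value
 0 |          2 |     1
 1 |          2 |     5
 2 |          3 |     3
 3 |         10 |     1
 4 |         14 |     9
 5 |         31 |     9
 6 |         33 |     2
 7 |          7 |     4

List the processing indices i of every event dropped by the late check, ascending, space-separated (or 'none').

7

i=0 t=2 v=1: → [0,9); WM=2
i=1 t=2 v=5: → [0,9); WM=2
i=2 t=3 v=3: → [0,9); WM=3
i=3 t=10 v=1: → [10,19),[5,14); WM=10; [0,9) fires=3
i=4 t=14 v=9: → [10,19); WM=14; [5,14) fires=1
i=5 t=31 v=9: → [30,39),[25,34); WM=31; [10,19) fires=2
i=6 t=33 v=2: → [30,39),[25,34); WM=33
i=7 t=7 v=4: DROP (t<33-3); WM=33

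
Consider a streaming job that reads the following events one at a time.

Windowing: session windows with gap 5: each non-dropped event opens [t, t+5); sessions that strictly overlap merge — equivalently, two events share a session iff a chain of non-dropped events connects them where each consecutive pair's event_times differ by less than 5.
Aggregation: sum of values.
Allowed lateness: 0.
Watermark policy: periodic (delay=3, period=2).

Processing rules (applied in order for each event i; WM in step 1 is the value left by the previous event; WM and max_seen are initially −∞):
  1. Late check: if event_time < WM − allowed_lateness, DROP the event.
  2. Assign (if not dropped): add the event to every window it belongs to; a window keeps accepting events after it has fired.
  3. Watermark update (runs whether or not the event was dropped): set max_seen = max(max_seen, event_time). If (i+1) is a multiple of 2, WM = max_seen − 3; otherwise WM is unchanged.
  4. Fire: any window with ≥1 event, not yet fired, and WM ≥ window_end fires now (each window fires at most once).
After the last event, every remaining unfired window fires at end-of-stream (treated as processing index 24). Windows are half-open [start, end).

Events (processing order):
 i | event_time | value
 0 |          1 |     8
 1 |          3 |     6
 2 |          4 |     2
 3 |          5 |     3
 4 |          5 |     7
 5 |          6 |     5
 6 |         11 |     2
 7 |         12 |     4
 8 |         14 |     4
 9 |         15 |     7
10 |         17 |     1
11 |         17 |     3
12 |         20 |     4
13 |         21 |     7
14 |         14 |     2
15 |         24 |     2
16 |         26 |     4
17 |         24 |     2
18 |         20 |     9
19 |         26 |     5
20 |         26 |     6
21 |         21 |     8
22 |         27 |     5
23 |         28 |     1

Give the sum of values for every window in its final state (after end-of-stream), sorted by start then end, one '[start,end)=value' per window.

[1,11)=31 [11,33)=57

i=0 t=1 v=8: → [1,6); WM=−∞
i=1 t=3 v=6: → [1,8); WM=0
i=2 t=4 v=2: → [1,9); WM=0
i=3 t=5 v=3: → [1,10); WM=2
i=4 t=5 v=7: → [1,10); WM=2
i=5 t=6 v=5: → [1,11); WM=3
i=6 t=11 v=2: → [11,16); WM=3
i=7 t=12 v=4: → [11,17); WM=9
i=8 t=14 v=4: → [11,19); WM=9
i=9 t=15 v=7: → [11,20); WM=12
i=10 t=17 v=1: → [11,22); WM=12
i=11 t=17 v=3: → [11,22); WM=14
i=12 t=20 v=4: → [11,25); WM=14
i=13 t=21 v=7: → [11,26); WM=18
i=14 t=14 v=2: DROP (t<18-0); WM=18
i=15 t=24 v=2: → [11,29); WM=21
i=16 t=26 v=4: → [11,31); WM=21
i=17 t=24 v=2: → [11,31); WM=23
i=18 t=20 v=9: DROP (t<23-0); WM=23
i=19 t=26 v=5: → [11,31); WM=23
i=20 t=26 v=6: → [11,31); WM=23
i=21 t=21 v=8: DROP (t<23-0); WM=23
i=22 t=27 v=5: → [11,32); WM=23
i=23 t=28 v=1: → [11,33); WM=25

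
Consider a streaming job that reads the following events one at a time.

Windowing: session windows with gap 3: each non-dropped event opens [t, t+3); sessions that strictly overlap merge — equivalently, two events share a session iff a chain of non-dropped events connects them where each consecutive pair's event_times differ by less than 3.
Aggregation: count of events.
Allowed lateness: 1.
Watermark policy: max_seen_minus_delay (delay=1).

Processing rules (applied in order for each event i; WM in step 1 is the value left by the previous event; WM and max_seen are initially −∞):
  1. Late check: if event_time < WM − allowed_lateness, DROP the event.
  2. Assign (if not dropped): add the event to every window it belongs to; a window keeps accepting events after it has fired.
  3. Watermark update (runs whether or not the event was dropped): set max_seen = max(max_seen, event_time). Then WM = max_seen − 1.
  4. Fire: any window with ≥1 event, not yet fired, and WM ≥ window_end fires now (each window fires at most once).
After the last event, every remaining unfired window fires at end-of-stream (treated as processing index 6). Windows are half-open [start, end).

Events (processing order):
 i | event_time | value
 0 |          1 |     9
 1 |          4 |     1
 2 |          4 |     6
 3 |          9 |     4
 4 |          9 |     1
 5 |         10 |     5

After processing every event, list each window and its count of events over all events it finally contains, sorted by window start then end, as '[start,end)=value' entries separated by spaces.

[1,4)=1 [4,7)=2 [9,13)=3

i=0 t=1 v=9: → [1,4); WM=0
i=1 t=4 v=1: → [4,7); WM=3
i=2 t=4 v=6: → [4,7); WM=3
i=3 t=9 v=4: → [9,12); WM=8
i=4 t=9 v=1: → [9,12); WM=8
i=5 t=10 v=5: → [9,13); WM=9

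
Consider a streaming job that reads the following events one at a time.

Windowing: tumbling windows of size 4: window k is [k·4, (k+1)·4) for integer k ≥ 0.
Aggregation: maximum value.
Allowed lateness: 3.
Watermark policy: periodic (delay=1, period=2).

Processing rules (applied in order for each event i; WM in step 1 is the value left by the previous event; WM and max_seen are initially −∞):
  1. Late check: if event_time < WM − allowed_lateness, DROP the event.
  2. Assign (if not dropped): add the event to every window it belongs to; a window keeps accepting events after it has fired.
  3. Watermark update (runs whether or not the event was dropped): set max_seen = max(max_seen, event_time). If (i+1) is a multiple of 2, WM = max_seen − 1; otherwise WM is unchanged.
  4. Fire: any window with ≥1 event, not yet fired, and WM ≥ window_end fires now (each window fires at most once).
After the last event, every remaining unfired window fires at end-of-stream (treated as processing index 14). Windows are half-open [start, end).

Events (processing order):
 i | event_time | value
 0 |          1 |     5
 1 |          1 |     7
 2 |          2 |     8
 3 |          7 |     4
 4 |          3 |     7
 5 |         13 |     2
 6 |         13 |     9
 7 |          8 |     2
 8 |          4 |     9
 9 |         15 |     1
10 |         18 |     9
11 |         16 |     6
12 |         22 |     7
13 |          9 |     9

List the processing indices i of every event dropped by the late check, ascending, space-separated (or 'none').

i=0 t=1 v=5: → [0,4); WM=−∞
i=1 t=1 v=7: → [0,4); WM=0
i=2 t=2 v=8: → [0,4); WM=0
i=3 t=7 v=4: → [4,8); WM=6; [0,4) fires=8
i=4 t=3 v=7: → [0,4); WM=6
i=5 t=13 v=2: → [12,16); WM=12; [4,8) fires=4
i=6 t=13 v=9: → [12,16); WM=12
i=7 t=8 v=2: DROP (t<12-3); WM=12
i=8 t=4 v=9: DROP (t<12-3); WM=12
i=9 t=15 v=1: → [12,16); WM=14
i=10 t=18 v=9: → [16,20); WM=14
i=11 t=16 v=6: → [16,20); WM=17; [12,16) fires=9
i=12 t=22 v=7: → [20,24); WM=17
i=13 t=9 v=9: DROP (t<17-3); WM=21; [16,20) fires=9

7 8 13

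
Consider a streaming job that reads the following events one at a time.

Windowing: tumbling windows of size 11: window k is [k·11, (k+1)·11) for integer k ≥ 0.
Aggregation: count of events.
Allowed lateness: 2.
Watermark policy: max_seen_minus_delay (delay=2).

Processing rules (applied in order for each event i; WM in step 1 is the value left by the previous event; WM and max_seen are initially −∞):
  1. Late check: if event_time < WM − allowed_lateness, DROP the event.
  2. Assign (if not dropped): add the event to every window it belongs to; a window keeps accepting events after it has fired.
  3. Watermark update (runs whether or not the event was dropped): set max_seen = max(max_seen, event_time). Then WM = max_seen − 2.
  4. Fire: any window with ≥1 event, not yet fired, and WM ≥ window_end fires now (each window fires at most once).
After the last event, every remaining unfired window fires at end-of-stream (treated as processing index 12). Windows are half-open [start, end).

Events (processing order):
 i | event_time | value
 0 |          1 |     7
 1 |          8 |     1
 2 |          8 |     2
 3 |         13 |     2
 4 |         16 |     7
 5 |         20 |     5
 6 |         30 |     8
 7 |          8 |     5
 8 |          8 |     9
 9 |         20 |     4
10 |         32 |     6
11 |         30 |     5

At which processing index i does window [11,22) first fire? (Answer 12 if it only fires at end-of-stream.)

i=0 t=1 v=7: → [0,11); WM=-1
i=1 t=8 v=1: → [0,11); WM=6
i=2 t=8 v=2: → [0,11); WM=6
i=3 t=13 v=2: → [11,22); WM=11; [0,11) fires=3
i=4 t=16 v=7: → [11,22); WM=14
i=5 t=20 v=5: → [11,22); WM=18
i=6 t=30 v=8: → [22,33); WM=28; [11,22) fires=3
i=7 t=8 v=5: DROP (t<28-2); WM=28
i=8 t=8 v=9: DROP (t<28-2); WM=28
i=9 t=20 v=4: DROP (t<28-2); WM=28
i=10 t=32 v=6: → [22,33); WM=30
i=11 t=30 v=5: → [22,33); WM=30

6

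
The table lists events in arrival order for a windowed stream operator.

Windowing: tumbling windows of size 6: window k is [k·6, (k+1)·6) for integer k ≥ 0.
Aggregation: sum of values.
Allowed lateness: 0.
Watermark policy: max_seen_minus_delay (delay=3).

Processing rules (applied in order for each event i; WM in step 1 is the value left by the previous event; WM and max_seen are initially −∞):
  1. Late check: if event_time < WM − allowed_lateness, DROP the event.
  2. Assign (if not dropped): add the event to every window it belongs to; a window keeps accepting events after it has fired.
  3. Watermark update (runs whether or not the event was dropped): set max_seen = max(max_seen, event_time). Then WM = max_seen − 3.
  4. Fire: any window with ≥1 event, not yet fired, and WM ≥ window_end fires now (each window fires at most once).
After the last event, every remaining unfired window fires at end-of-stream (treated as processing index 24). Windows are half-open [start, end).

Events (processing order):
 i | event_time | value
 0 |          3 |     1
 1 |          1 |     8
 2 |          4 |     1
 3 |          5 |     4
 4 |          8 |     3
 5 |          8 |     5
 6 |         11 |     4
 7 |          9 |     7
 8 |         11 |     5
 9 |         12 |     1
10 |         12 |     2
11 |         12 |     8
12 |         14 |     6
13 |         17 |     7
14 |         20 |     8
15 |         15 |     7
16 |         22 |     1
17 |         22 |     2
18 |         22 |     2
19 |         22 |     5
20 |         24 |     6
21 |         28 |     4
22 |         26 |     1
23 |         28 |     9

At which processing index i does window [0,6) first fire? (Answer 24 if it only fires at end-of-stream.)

6

i=0 t=3 v=1: → [0,6); WM=0
i=1 t=1 v=8: → [0,6); WM=0
i=2 t=4 v=1: → [0,6); WM=1
i=3 t=5 v=4: → [0,6); WM=2
i=4 t=8 v=3: → [6,12); WM=5
i=5 t=8 v=5: → [6,12); WM=5
i=6 t=11 v=4: → [6,12); WM=8; [0,6) fires=14
i=7 t=9 v=7: → [6,12); WM=8
i=8 t=11 v=5: → [6,12); WM=8
i=9 t=12 v=1: → [12,18); WM=9
i=10 t=12 v=2: → [12,18); WM=9
i=11 t=12 v=8: → [12,18); WM=9
i=12 t=14 v=6: → [12,18); WM=11
i=13 t=17 v=7: → [12,18); WM=14; [6,12) fires=24
i=14 t=20 v=8: → [18,24); WM=17
i=15 t=15 v=7: DROP (t<17-0); WM=17
i=16 t=22 v=1: → [18,24); WM=19; [12,18) fires=24
i=17 t=22 v=2: → [18,24); WM=19
i=18 t=22 v=2: → [18,24); WM=19
i=19 t=22 v=5: → [18,24); WM=19
i=20 t=24 v=6: → [24,30); WM=21
i=21 t=28 v=4: → [24,30); WM=25; [18,24) fires=18
i=22 t=26 v=1: → [24,30); WM=25
i=23 t=28 v=9: → [24,30); WM=25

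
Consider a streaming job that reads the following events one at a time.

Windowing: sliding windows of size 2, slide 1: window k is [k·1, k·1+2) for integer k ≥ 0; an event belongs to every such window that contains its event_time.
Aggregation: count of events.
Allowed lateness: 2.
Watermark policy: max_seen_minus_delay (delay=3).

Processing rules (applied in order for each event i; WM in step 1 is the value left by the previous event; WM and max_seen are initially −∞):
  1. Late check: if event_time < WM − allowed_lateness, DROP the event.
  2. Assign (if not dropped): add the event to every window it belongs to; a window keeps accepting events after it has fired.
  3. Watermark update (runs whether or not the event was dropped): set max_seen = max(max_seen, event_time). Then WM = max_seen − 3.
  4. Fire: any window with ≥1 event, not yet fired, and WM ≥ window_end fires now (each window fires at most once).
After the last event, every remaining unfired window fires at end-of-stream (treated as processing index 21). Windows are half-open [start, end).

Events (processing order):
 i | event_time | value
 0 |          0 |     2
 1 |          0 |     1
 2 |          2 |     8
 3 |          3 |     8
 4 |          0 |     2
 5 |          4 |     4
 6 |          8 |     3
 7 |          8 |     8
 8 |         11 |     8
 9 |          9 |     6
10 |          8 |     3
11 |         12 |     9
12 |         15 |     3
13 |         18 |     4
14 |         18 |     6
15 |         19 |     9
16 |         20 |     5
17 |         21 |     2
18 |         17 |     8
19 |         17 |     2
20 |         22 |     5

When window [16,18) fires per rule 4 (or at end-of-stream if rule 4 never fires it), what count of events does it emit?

i=0 t=0 v=2: → [0,2); WM=-3
i=1 t=0 v=1: → [0,2); WM=-3
i=2 t=2 v=8: → [2,4),[1,3); WM=-1
i=3 t=3 v=8: → [3,5),[2,4); WM=0
i=4 t=0 v=2: → [0,2); WM=0
i=5 t=4 v=4: → [4,6),[3,5); WM=1
i=6 t=8 v=3: → [8,10),[7,9); WM=5; [0,2) fires=3 [1,3) fires=1 [2,4) fires=2 [3,5) fires=2
i=7 t=8 v=8: → [8,10),[7,9); WM=5
i=8 t=11 v=8: → [11,13),[10,12); WM=8; [4,6) fires=1
i=9 t=9 v=6: → [9,11),[8,10); WM=8
i=10 t=8 v=3: → [8,10),[7,9); WM=8
i=11 t=12 v=9: → [12,14),[11,13); WM=9; [7,9) fires=3
i=12 t=15 v=3: → [15,17),[14,16); WM=12; [8,10) fires=4 [9,11) fires=1 [10,12) fires=1
i=13 t=18 v=4: → [18,20),[17,19); WM=15; [11,13) fires=2 [12,14) fires=1
i=14 t=18 v=6: → [18,20),[17,19); WM=15
i=15 t=19 v=9: → [19,21),[18,20); WM=16; [14,16) fires=1
i=16 t=20 v=5: → [20,22),[19,21); WM=17; [15,17) fires=1
i=17 t=21 v=2: → [21,23),[20,22); WM=18
i=18 t=17 v=8: → [17,19),[16,18); WM=18; [16,18) fires=1
i=19 t=17 v=2: → [17,19),[16,18); WM=18
i=20 t=22 v=5: → [22,24),[21,23); WM=19; [17,19) fires=4

1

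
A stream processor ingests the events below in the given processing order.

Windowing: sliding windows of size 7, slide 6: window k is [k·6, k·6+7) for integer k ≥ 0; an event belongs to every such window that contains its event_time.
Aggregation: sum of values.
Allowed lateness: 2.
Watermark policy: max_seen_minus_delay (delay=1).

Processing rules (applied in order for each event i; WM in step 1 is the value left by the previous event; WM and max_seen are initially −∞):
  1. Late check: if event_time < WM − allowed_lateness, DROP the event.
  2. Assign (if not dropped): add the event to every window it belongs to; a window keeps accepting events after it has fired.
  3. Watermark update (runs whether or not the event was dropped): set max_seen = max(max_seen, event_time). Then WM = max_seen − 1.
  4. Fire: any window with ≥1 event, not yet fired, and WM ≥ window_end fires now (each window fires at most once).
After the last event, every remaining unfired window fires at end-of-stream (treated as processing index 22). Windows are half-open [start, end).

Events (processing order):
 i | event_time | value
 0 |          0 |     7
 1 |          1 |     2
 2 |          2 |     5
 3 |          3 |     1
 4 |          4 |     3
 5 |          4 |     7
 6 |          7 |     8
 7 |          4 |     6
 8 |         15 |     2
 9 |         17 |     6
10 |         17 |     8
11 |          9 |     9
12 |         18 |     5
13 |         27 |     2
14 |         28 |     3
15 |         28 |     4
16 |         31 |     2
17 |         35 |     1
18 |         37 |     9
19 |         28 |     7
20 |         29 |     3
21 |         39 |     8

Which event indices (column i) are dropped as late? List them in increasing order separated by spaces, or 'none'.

11 19 20

i=0 t=0 v=7: → [0,7); WM=-1
i=1 t=1 v=2: → [0,7); WM=0
i=2 t=2 v=5: → [0,7); WM=1
i=3 t=3 v=1: → [0,7); WM=2
i=4 t=4 v=3: → [0,7); WM=3
i=5 t=4 v=7: → [0,7); WM=3
i=6 t=7 v=8: → [6,13); WM=6
i=7 t=4 v=6: → [0,7); WM=6
i=8 t=15 v=2: → [12,19); WM=14; [0,7) fires=31 [6,13) fires=8
i=9 t=17 v=6: → [12,19); WM=16
i=10 t=17 v=8: → [12,19); WM=16
i=11 t=9 v=9: DROP (t<16-2); WM=16
i=12 t=18 v=5: → [18,25),[12,19); WM=17
i=13 t=27 v=2: → [24,31); WM=26; [12,19) fires=21 [18,25) fires=5
i=14 t=28 v=3: → [24,31); WM=27
i=15 t=28 v=4: → [24,31); WM=27
i=16 t=31 v=2: → [30,37); WM=30
i=17 t=35 v=1: → [30,37); WM=34; [24,31) fires=9
i=18 t=37 v=9: → [36,43); WM=36
i=19 t=28 v=7: DROP (t<36-2); WM=36
i=20 t=29 v=3: DROP (t<36-2); WM=36
i=21 t=39 v=8: → [36,43); WM=38; [30,37) fires=3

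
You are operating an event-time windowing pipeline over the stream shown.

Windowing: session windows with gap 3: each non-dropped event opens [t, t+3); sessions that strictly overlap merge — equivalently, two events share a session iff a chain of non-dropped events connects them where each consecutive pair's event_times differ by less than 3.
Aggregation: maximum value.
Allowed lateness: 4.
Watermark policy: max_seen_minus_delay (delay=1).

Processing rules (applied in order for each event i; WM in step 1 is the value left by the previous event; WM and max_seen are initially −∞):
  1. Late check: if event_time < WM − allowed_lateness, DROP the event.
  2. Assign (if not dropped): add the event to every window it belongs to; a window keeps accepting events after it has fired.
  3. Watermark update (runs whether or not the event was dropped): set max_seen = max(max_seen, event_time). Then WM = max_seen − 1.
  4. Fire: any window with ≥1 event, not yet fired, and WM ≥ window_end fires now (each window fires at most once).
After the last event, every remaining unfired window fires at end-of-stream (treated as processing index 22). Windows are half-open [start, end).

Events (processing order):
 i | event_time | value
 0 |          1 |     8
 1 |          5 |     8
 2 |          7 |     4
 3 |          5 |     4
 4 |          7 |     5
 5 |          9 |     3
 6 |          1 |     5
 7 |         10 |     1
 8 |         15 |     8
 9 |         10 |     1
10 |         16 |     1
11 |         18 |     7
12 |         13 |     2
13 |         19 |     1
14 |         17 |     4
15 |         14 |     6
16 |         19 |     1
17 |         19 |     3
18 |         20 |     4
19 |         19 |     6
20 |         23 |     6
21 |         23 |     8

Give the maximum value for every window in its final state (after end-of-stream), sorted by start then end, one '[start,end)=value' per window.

[1,4)=8 [5,13)=8 [13,23)=8 [23,26)=8

i=0 t=1 v=8: → [1,4); WM=0
i=1 t=5 v=8: → [5,8); WM=4
i=2 t=7 v=4: → [5,10); WM=6
i=3 t=5 v=4: → [5,10); WM=6
i=4 t=7 v=5: → [5,10); WM=6
i=5 t=9 v=3: → [5,12); WM=8
i=6 t=1 v=5: DROP (t<8-4); WM=8
i=7 t=10 v=1: → [5,13); WM=9
i=8 t=15 v=8: → [15,18); WM=14
i=9 t=10 v=1: → [5,13); WM=14
i=10 t=16 v=1: → [15,19); WM=15
i=11 t=18 v=7: → [15,21); WM=17
i=12 t=13 v=2: → [13,21); WM=17
i=13 t=19 v=1: → [13,22); WM=18
i=14 t=17 v=4: → [13,22); WM=18
i=15 t=14 v=6: → [13,22); WM=18
i=16 t=19 v=1: → [13,22); WM=18
i=17 t=19 v=3: → [13,22); WM=18
i=18 t=20 v=4: → [13,23); WM=19
i=19 t=19 v=6: → [13,23); WM=19
i=20 t=23 v=6: → [23,26); WM=22
i=21 t=23 v=8: → [23,26); WM=22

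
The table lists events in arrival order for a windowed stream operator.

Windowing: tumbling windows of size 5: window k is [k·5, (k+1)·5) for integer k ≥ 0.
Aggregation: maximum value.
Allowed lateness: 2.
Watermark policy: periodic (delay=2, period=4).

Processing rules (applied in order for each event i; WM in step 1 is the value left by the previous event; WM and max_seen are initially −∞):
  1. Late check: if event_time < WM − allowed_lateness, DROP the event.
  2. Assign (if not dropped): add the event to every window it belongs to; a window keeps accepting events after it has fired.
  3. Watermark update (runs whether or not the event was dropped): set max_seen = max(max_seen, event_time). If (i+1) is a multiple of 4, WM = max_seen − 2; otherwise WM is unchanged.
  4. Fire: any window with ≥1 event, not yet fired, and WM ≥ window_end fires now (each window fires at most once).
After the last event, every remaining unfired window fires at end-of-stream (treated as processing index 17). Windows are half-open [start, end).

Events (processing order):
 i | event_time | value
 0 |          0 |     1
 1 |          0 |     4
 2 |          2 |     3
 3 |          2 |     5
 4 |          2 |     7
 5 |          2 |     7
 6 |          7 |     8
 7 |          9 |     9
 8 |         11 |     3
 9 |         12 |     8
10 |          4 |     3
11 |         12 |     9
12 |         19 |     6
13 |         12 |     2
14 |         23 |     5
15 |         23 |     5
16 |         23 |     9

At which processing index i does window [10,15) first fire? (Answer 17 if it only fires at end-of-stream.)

i=0 t=0 v=1: → [0,5); WM=−∞
i=1 t=0 v=4: → [0,5); WM=−∞
i=2 t=2 v=3: → [0,5); WM=−∞
i=3 t=2 v=5: → [0,5); WM=0
i=4 t=2 v=7: → [0,5); WM=0
i=5 t=2 v=7: → [0,5); WM=0
i=6 t=7 v=8: → [5,10); WM=0
i=7 t=9 v=9: → [5,10); WM=7; [0,5) fires=7
i=8 t=11 v=3: → [10,15); WM=7
i=9 t=12 v=8: → [10,15); WM=7
i=10 t=4 v=3: DROP (t<7-2); WM=7
i=11 t=12 v=9: → [10,15); WM=10; [5,10) fires=9
i=12 t=19 v=6: → [15,20); WM=10
i=13 t=12 v=2: → [10,15); WM=10
i=14 t=23 v=5: → [20,25); WM=10
i=15 t=23 v=5: → [20,25); WM=21; [10,15) fires=9 [15,20) fires=6
i=16 t=23 v=9: → [20,25); WM=21

15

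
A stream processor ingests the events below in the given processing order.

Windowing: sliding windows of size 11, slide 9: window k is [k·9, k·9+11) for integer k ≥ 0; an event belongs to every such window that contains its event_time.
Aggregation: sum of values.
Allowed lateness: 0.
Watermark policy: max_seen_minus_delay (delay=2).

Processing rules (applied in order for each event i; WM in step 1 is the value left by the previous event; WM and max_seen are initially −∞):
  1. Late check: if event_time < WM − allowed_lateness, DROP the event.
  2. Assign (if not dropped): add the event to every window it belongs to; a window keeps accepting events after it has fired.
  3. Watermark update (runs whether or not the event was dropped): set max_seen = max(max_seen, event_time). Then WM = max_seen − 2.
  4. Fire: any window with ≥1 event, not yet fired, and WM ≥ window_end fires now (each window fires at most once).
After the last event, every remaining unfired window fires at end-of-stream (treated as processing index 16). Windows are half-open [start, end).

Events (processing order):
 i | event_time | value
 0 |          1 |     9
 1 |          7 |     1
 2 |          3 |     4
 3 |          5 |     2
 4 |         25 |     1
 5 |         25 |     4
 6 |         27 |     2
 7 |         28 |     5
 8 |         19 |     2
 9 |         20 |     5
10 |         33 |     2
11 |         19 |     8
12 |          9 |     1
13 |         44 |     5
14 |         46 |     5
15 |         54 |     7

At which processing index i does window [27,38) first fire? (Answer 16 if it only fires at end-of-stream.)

13

i=0 t=1 v=9: → [0,11); WM=-1
i=1 t=7 v=1: → [0,11); WM=5
i=2 t=3 v=4: DROP (t<5-0); WM=5
i=3 t=5 v=2: → [0,11); WM=5
i=4 t=25 v=1: → [18,29); WM=23; [0,11) fires=12
i=5 t=25 v=4: → [18,29); WM=23
i=6 t=27 v=2: → [27,38),[18,29); WM=25
i=7 t=28 v=5: → [27,38),[18,29); WM=26
i=8 t=19 v=2: DROP (t<26-0); WM=26
i=9 t=20 v=5: DROP (t<26-0); WM=26
i=10 t=33 v=2: → [27,38); WM=31; [18,29) fires=12
i=11 t=19 v=8: DROP (t<31-0); WM=31
i=12 t=9 v=1: DROP (t<31-0); WM=31
i=13 t=44 v=5: → [36,47); WM=42; [27,38) fires=9
i=14 t=46 v=5: → [45,56),[36,47); WM=44
i=15 t=54 v=7: → [54,65),[45,56); WM=52; [36,47) fires=10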